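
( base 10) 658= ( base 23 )15e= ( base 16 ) 292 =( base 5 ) 10113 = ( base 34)jc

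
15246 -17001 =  - 1755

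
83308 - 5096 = 78212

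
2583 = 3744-1161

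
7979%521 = 164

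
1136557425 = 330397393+806160032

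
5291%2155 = 981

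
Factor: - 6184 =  - 2^3*773^1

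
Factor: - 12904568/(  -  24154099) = 2^3*47^ ( - 1 )*101^1* 15971^1*513917^ ( - 1)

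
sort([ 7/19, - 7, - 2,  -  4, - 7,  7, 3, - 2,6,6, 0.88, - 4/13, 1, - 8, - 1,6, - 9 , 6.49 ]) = [ - 9, - 8, - 7, - 7, - 4, - 2, - 2, - 1, - 4/13, 7/19, 0.88, 1, 3, 6,6, 6, 6.49, 7]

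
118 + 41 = 159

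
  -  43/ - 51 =43/51 = 0.84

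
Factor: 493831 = 13^1*37987^1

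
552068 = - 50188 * ( - 11) 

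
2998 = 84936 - 81938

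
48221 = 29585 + 18636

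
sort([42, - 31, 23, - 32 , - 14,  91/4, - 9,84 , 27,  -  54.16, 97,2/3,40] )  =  [ - 54.16 ,-32 , - 31, - 14, - 9, 2/3 , 91/4 , 23 , 27, 40,42, 84, 97 ] 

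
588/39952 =147/9988= 0.01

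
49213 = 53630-4417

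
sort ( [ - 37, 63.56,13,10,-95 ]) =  [  -  95, - 37, 10, 13 , 63.56]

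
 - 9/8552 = -9/8552 = - 0.00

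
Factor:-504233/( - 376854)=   2^ ( - 1)*3^(-1)*107^(-1)  *859^1 = 859/642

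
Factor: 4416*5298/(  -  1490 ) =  -2^6*3^2*5^( - 1 )*23^1*149^(  -  1 )*883^1 = - 11697984/745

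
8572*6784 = 58152448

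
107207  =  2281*47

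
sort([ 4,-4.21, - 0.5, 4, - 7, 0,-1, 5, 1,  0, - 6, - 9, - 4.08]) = [ - 9,- 7, - 6 , - 4.21, -4.08, - 1, - 0.5, 0, 0,1,4,4,5]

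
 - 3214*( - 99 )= 318186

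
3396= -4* ( - 849 )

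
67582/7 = 67582/7 = 9654.57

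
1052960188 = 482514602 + 570445586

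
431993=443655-11662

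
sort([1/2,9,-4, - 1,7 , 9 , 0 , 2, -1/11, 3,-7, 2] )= [-7,  -  4, - 1, - 1/11, 0,1/2, 2,2 , 3, 7, 9,9] 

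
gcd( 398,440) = 2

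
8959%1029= 727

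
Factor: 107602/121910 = 5^( -1)*11^1*67^1 * 167^( - 1) = 737/835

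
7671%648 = 543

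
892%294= 10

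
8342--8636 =16978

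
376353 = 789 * 477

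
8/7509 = 8/7509=0.00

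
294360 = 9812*30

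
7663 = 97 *79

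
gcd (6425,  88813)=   1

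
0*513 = 0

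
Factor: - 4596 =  - 2^2 * 3^1*383^1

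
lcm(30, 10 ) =30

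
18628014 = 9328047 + 9299967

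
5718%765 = 363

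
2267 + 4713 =6980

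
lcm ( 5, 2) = 10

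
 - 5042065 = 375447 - 5417512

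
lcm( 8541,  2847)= 8541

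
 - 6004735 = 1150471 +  - 7155206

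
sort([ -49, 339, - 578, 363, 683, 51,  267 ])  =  [ - 578, - 49, 51, 267, 339 , 363,683]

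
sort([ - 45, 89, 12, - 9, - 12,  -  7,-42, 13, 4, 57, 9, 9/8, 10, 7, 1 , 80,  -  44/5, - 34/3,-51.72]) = [ - 51.72, - 45, - 42, - 12, - 34/3, - 9,-44/5, - 7, 1, 9/8, 4, 7,  9, 10, 12 , 13, 57,80, 89]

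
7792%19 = 2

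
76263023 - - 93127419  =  169390442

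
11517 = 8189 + 3328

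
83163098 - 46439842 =36723256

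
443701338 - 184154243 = 259547095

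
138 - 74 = 64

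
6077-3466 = 2611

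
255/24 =85/8 = 10.62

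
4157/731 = 4157/731 = 5.69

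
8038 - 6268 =1770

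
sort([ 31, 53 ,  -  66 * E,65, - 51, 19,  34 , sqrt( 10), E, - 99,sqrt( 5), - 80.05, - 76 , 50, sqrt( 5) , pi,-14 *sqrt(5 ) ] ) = [ - 66 * E,- 99,-80.05,-76, - 51,-14 * sqrt ( 5), sqrt( 5), sqrt( 5), E, pi,sqrt( 10 ), 19,31, 34, 50, 53, 65]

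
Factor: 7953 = 3^1*11^1*241^1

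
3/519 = 1/173=0.01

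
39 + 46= 85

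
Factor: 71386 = 2^1*7^1 *5099^1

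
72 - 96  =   - 24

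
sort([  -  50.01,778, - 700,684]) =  [  -  700,-50.01, 684,778 ]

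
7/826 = 1/118 = 0.01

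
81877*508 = 41593516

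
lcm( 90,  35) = 630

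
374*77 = 28798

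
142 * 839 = 119138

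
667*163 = 108721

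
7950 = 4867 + 3083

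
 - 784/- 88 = 98/11 = 8.91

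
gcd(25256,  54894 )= 14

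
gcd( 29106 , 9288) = 54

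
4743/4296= 1581/1432 = 1.10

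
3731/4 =932 + 3/4 = 932.75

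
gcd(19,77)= 1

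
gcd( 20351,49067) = 1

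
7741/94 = 7741/94 = 82.35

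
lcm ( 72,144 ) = 144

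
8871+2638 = 11509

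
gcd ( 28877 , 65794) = 67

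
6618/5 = 1323+3/5 = 1323.60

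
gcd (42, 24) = 6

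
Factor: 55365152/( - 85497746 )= - 27682576/42748873=- 2^4*73^(-1 )*547^1*3163^1*585601^( - 1 ) 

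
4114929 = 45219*91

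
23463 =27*869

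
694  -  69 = 625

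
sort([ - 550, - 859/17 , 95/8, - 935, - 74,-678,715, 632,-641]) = [ - 935, - 678, - 641,-550,  -  74 ,-859/17 , 95/8, 632,715]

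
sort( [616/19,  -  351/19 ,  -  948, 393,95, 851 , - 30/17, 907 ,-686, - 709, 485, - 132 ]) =[ - 948, - 709, - 686, - 132, - 351/19 ,  -  30/17, 616/19,  95,393,  485, 851, 907] 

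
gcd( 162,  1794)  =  6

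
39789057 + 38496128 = 78285185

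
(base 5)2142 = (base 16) 129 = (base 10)297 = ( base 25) bm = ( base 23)cl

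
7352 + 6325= 13677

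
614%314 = 300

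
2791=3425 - 634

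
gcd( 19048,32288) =8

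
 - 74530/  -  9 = 8281+ 1/9 = 8281.11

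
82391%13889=12946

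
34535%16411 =1713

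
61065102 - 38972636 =22092466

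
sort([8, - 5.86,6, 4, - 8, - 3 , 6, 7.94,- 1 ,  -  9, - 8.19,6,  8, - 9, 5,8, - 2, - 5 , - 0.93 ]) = [-9, - 9, - 8.19 , - 8, - 5.86, -5, - 3, - 2, - 1 , - 0.93,4, 5,6,6 , 6, 7.94, 8,8, 8]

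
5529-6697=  - 1168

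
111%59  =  52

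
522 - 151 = 371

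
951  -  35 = 916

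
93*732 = 68076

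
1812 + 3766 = 5578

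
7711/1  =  7711 = 7711.00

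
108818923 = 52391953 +56426970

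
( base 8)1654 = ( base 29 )13C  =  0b1110101100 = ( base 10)940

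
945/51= 18+9/17 = 18.53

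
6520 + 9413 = 15933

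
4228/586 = 2114/293 = 7.22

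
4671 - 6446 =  - 1775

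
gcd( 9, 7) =1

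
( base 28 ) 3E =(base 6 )242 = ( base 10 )98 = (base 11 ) 8a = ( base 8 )142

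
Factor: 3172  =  2^2*13^1 *61^1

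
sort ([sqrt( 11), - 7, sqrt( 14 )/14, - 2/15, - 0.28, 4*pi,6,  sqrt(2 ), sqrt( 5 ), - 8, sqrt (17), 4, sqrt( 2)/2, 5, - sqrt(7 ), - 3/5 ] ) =[ - 8, - 7, - sqrt(7 ),- 3/5, - 0.28, - 2/15,sqrt( 14)/14, sqrt ( 2 )/2, sqrt( 2),  sqrt(5), sqrt( 11 ), 4 , sqrt( 17 ) , 5, 6,4*pi ] 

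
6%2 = 0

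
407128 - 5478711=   -  5071583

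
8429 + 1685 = 10114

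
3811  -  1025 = 2786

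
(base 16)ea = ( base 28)8a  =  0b11101010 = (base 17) dd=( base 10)234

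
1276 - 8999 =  - 7723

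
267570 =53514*5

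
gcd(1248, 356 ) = 4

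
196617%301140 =196617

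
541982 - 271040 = 270942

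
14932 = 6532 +8400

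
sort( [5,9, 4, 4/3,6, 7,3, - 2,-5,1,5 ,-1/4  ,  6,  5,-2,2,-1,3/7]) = [  -  5, - 2,-2,-1,- 1/4,3/7 , 1,4/3, 2,3, 4,  5,5, 5, 6 , 6, 7,9]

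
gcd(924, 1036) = 28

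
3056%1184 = 688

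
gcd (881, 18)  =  1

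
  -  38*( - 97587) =3708306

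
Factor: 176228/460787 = 2^2*13^1*3389^1 * 460787^( - 1)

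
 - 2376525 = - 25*95061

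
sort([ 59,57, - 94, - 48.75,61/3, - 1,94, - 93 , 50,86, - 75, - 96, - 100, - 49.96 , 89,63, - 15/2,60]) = [ - 100, - 96, - 94, - 93, -75, - 49.96,  -  48.75, - 15/2, - 1 , 61/3, 50,57, 59,60,63, 86,89,94] 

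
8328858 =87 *95734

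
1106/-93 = -1106/93 = - 11.89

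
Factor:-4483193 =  - 11^1*13^1 * 107^1 * 293^1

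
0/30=0 = 0.00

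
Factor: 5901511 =7^2*11^1*10949^1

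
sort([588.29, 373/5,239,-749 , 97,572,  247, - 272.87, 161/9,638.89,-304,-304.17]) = [-749,  -  304.17,- 304, - 272.87, 161/9, 373/5, 97, 239, 247,572 , 588.29,638.89] 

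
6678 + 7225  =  13903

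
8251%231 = 166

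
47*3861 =181467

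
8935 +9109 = 18044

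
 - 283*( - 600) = 169800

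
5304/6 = 884 = 884.00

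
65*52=3380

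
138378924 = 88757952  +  49620972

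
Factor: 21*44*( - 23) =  - 2^2*3^1*7^1*11^1*23^1  =  -  21252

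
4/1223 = 4/1223  =  0.00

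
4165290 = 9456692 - 5291402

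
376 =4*94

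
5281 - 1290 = 3991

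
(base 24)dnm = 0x1F7E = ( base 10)8062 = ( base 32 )7RU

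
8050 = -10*(-805)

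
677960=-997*( - 680)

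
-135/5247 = -15/583 = -  0.03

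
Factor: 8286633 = 3^2*17^1*41^1*1321^1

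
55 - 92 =-37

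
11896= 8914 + 2982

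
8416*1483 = 12480928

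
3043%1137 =769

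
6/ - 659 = -1+653/659 = - 0.01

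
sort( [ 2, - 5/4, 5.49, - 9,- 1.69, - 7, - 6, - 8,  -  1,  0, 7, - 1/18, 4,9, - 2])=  [ - 9, - 8,- 7, - 6, - 2, - 1.69, - 5/4, - 1, - 1/18, 0 , 2, 4, 5.49, 7, 9]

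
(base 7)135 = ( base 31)2d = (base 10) 75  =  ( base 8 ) 113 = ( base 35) 25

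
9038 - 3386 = 5652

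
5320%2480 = 360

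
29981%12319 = 5343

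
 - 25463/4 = - 6366 + 1/4 = - 6365.75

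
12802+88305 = 101107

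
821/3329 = 821/3329=0.25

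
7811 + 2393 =10204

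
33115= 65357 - 32242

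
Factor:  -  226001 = -226001^1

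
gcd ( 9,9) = 9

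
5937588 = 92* 64539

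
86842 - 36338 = 50504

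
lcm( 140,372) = 13020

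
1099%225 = 199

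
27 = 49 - 22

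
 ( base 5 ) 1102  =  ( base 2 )10011000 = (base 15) a2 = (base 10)152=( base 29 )57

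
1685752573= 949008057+736744516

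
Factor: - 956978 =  - 2^1*11^1 * 43499^1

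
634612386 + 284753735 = 919366121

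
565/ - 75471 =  - 565/75471  =  - 0.01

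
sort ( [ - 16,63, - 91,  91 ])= [ - 91,-16,63, 91 ]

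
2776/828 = 3 + 73/207 = 3.35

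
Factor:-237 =-3^1 * 79^1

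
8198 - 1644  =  6554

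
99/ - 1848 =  - 1+53/56  =  -0.05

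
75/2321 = 75/2321 = 0.03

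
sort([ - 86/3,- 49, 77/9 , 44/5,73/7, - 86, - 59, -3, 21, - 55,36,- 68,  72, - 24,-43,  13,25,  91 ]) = [ - 86, - 68, - 59, - 55,  -  49, - 43, - 86/3, - 24, - 3,  77/9,44/5,73/7,13,21,25,36,72, 91]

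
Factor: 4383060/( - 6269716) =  - 1095765/1567429   =  - 3^1* 5^1 * 11^1*29^1*229^1*1567429^( - 1 )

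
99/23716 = 9/2156 = 0.00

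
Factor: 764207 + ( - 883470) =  - 119263 = - 19^1*6277^1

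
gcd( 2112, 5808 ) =528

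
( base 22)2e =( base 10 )58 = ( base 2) 111010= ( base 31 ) 1R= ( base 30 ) 1S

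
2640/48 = 55  =  55.00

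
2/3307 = 2/3307 = 0.00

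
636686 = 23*27682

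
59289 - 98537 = -39248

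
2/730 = 1/365 =0.00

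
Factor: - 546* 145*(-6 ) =475020 = 2^2*3^2*5^1*7^1*13^1*29^1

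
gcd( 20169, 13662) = 27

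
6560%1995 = 575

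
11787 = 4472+7315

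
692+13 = 705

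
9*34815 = 313335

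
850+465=1315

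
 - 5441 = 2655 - 8096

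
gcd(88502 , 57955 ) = 1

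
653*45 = 29385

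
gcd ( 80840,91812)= 4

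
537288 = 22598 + 514690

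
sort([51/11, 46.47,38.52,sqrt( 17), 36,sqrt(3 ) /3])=[sqrt(3)/3,sqrt(17 ), 51/11 , 36,38.52,46.47 ]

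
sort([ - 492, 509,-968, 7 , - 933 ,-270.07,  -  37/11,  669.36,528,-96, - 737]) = [  -  968, - 933, - 737, - 492, - 270.07 , - 96,- 37/11,7,509, 528, 669.36]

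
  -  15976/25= - 15976/25 = - 639.04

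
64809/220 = 294 + 129/220 = 294.59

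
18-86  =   - 68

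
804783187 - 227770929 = 577012258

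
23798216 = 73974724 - 50176508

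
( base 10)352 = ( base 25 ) e2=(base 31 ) bb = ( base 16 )160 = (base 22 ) G0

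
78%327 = 78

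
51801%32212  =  19589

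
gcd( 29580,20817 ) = 3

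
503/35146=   503/35146 = 0.01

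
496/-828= - 1 + 83/207 = - 0.60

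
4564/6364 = 1141/1591 =0.72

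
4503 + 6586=11089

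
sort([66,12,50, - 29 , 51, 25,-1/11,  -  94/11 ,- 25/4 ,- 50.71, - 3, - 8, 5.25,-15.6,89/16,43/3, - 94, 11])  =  [ - 94, - 50.71 ,-29, - 15.6,  -  94/11, - 8,-25/4 , - 3, - 1/11,  5.25, 89/16, 11,12 , 43/3,  25,50,51, 66 ] 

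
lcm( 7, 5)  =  35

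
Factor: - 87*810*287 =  - 2^1*3^5*5^1 * 7^1*29^1*41^1 = - 20224890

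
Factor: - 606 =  - 2^1*3^1 * 101^1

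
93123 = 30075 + 63048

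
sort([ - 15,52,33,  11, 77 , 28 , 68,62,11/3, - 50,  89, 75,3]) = [ - 50, - 15, 3 , 11/3, 11,  28,33, 52,62,68, 75, 77,89 ] 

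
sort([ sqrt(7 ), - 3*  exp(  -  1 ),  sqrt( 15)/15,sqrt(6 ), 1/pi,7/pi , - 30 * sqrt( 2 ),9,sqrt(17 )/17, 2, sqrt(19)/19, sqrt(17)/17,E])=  [  -  30 * sqrt( 2 ), - 3*exp( - 1),sqrt(19) /19, sqrt( 17 )/17,sqrt( 17) /17,  sqrt(15 )/15, 1/pi,2,7/pi,sqrt(6),sqrt(7 ),E, 9 ]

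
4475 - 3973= 502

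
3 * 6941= 20823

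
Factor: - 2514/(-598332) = 2^( - 1) * 7^( - 1)*17^( - 1 ) = 1/238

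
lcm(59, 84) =4956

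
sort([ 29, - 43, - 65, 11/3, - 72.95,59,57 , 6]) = [ - 72.95, - 65, - 43,11/3, 6, 29, 57,59 ] 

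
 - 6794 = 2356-9150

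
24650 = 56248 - 31598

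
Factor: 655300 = 2^2*5^2 * 6553^1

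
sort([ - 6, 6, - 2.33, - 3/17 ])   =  [ - 6 , - 2.33, - 3/17, 6 ]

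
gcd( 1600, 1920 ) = 320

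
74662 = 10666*7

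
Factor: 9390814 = 2^1 * 4695407^1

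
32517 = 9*3613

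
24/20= 6/5 = 1.20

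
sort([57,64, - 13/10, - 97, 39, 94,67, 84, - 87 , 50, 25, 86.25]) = [ - 97 , - 87 , - 13/10,25 , 39, 50, 57,  64, 67,84,  86.25 , 94]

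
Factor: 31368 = 2^3 * 3^1 * 1307^1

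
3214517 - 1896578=1317939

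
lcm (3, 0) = 0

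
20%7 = 6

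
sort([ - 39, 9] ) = [ - 39, 9]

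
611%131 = 87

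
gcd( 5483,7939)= 1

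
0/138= 0 = 0.00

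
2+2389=2391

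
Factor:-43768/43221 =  - 2^3*3^( - 1 )*5471^1 * 14407^ (-1) 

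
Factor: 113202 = 2^1*3^2*19^1*331^1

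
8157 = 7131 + 1026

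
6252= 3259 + 2993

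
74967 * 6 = 449802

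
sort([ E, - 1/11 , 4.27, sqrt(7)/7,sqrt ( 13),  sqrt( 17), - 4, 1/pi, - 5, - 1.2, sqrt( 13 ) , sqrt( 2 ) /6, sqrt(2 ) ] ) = [ - 5,- 4, -1.2, - 1/11, sqrt( 2)/6, 1/pi, sqrt(7)/7,  sqrt( 2), E, sqrt ( 13), sqrt( 13 ),  sqrt (17 ), 4.27 ]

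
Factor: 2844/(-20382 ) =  - 6/43 = - 2^1*3^1*43^( - 1)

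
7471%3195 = 1081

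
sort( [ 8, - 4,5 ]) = [-4,  5,  8 ]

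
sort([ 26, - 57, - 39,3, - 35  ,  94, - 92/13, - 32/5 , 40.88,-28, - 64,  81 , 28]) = [-64,-57, - 39, - 35, - 28, - 92/13, - 32/5, 3 , 26, 28,40.88,81 , 94]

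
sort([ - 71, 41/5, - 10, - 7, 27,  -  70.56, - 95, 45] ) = [-95, - 71, - 70.56, - 10, - 7,41/5,27, 45] 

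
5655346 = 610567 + 5044779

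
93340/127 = 93340/127 = 734.96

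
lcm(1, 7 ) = 7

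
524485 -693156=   -  168671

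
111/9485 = 111/9485 = 0.01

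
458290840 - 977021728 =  - 518730888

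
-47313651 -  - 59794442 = 12480791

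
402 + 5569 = 5971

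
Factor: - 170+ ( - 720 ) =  - 2^1 * 5^1*89^1 = - 890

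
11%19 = 11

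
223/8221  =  223/8221=0.03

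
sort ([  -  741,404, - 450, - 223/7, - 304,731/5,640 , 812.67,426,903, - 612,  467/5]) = [ - 741 , - 612, - 450, - 304, -223/7, 467/5 , 731/5,  404,426,640,  812.67,903]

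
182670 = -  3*(-60890)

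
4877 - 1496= 3381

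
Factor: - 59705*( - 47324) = 2^2*5^1*11831^1*11941^1 = 2825479420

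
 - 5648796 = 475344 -6124140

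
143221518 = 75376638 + 67844880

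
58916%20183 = 18550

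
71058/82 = 35529/41 = 866.56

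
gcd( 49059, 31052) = 1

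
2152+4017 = 6169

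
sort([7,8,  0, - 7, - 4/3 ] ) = [-7, - 4/3,  0, 7, 8 ]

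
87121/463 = 188 + 77/463  =  188.17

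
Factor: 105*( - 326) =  - 2^1*3^1*5^1*7^1*163^1 = - 34230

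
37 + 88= 125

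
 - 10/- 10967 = 10/10967= 0.00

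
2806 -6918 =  - 4112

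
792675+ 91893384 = 92686059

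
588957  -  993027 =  - 404070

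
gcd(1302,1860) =186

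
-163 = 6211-6374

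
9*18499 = 166491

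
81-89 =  - 8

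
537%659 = 537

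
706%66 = 46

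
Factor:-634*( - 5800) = 3677200 = 2^4*5^2*29^1*317^1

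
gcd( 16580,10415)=5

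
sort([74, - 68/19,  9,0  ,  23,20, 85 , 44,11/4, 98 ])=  [ - 68/19,0, 11/4,  9,20,  23,44,74, 85, 98] 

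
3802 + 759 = 4561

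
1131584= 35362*32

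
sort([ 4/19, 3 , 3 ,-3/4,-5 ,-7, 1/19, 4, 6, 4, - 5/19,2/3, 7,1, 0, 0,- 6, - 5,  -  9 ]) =[ - 9, -7, -6, - 5,-5, - 3/4,- 5/19,0, 0, 1/19, 4/19, 2/3, 1, 3,3, 4, 4,6,  7] 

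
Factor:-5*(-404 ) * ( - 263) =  - 2^2*5^1 * 101^1 * 263^1 = -531260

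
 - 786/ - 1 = 786/1  =  786.00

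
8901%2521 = 1338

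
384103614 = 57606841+326496773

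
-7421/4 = -1856 + 3/4  =  - 1855.25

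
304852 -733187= -428335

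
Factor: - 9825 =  - 3^1*5^2 * 131^1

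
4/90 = 2/45 = 0.04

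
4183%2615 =1568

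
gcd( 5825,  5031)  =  1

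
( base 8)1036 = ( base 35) FH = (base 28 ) ja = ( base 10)542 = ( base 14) 2aa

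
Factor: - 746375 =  - 5^3 *7^1*853^1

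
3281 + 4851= 8132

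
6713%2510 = 1693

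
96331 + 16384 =112715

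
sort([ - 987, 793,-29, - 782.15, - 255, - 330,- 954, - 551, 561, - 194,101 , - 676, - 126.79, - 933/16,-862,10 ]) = [ - 987, - 954, - 862, - 782.15, - 676, - 551, - 330, -255,-194, - 126.79 , - 933/16, - 29,10 , 101, 561,793]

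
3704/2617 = 3704/2617 = 1.42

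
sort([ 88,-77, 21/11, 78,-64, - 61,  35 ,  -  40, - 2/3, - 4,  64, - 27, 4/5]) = [ - 77, - 64, - 61 ,  -  40, - 27, - 4  , - 2/3, 4/5, 21/11,35, 64, 78,88] 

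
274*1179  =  323046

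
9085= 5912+3173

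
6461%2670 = 1121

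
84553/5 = 16910 + 3/5 =16910.60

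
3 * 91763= 275289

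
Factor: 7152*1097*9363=2^4* 3^2*149^1*1097^1*3121^1 =73459701072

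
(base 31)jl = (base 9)747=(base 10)610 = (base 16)262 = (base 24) 11a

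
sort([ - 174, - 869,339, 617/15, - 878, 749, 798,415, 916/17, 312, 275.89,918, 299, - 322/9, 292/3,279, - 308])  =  [ - 878, - 869,-308, - 174 , - 322/9, 617/15, 916/17,292/3,275.89,  279, 299, 312, 339,  415, 749,798, 918 ] 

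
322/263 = 322/263 = 1.22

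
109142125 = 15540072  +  93602053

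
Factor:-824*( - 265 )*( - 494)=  - 2^4 * 5^1*13^1*19^1 * 53^1*  103^1= -  107869840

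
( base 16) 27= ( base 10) 39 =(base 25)1E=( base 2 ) 100111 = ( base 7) 54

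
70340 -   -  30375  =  100715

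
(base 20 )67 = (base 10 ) 127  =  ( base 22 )5H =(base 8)177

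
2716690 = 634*4285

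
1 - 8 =-7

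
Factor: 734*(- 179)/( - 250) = 5^( - 3) * 179^1*367^1 = 65693/125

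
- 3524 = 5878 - 9402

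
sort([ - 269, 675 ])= [ - 269, 675 ] 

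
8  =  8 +0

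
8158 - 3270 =4888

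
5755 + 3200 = 8955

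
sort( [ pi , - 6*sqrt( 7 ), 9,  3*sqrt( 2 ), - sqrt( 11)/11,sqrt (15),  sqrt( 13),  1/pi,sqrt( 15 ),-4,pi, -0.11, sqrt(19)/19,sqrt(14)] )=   [-6 * sqrt ( 7),-4,  -  sqrt( 11)/11,-0.11,  sqrt(19)/19  ,  1/pi, pi, pi,  sqrt( 13), sqrt( 14),sqrt( 15 ), sqrt( 15 ), 3*sqrt(2),9] 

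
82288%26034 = 4186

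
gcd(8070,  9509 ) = 1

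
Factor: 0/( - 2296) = 0^1 =0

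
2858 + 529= 3387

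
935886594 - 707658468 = 228228126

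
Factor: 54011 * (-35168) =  - 2^5 * 7^1*157^1 * 54011^1 = - 1899458848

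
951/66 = 14+9/22= 14.41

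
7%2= 1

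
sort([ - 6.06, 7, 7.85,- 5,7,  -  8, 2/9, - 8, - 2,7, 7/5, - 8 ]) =[ - 8, -8, - 8,-6.06, - 5, - 2,2/9,7/5,7,7,7,  7.85]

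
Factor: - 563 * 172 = -2^2*43^1*563^1 = - 96836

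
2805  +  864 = 3669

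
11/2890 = 11/2890 = 0.00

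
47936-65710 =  - 17774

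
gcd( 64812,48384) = 12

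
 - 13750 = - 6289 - 7461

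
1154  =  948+206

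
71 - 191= - 120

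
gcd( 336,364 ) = 28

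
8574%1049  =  182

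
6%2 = 0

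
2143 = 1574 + 569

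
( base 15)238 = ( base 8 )767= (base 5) 4003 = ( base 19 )179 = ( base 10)503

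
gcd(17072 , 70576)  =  176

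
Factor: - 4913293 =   -  7^1* 11^1*63809^1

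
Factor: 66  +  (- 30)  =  36 = 2^2*3^2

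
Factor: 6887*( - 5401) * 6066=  - 225635103342  =  - 2^1 * 3^2 * 11^1 * 71^1 * 97^1*337^1 * 491^1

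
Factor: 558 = 2^1*3^2*31^1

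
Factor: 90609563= 11^1*463^1*17791^1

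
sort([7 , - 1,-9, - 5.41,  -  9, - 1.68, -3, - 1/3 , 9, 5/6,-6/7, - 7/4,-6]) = [ - 9,- 9, - 6, - 5.41, - 3, - 7/4, - 1.68 , - 1,  -  6/7 , - 1/3,5/6 , 7,9]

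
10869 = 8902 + 1967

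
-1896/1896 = -1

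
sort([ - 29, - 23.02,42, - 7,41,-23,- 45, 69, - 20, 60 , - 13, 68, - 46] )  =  [  -  46, - 45, - 29, - 23.02, - 23, - 20, - 13, - 7, 41 , 42, 60,68,69]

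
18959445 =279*67955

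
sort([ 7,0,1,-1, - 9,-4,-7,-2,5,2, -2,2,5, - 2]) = [- 9,- 7, - 4, -2,  -  2,-2,-1, 0,1 , 2, 2,5,5, 7]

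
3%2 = 1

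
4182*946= 3956172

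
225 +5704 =5929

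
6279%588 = 399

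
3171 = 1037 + 2134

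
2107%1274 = 833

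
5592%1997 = 1598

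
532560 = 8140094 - 7607534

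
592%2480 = 592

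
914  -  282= 632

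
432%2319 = 432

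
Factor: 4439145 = 3^1 * 5^1*295943^1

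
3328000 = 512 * 6500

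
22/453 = 22/453 = 0.05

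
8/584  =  1/73  =  0.01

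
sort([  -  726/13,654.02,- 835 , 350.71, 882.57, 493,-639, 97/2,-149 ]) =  [ - 835, - 639, - 149,  -  726/13 , 97/2,  350.71, 493,  654.02,882.57]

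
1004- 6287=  - 5283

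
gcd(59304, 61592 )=8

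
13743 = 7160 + 6583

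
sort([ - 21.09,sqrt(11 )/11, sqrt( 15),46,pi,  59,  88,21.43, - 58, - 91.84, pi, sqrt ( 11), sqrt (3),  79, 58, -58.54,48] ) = [- 91.84, - 58.54, - 58, - 21.09 , sqrt(11 ) /11,sqrt( 3),pi, pi,sqrt (11 ),sqrt(15 ), 21.43, 46, 48, 58,59, 79, 88] 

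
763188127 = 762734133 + 453994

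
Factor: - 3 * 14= - 2^1*3^1*7^1 = - 42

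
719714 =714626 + 5088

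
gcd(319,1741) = 1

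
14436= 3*4812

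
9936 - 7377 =2559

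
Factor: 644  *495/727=2^2*3^2*5^1*7^1*11^1*23^1* 727^( - 1 )=318780/727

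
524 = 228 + 296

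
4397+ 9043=13440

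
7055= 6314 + 741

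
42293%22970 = 19323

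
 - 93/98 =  - 1+5/98  =  -0.95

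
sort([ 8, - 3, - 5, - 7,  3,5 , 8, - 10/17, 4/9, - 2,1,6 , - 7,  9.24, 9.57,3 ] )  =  [ - 7, - 7,- 5, - 3,  -  2  , - 10/17,  4/9,1 , 3, 3,5,6, 8,8, 9.24, 9.57]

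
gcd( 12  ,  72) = 12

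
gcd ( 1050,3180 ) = 30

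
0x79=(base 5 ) 441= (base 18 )6D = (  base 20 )61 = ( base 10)121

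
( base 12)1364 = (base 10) 2236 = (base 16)8bc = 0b100010111100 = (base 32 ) 25S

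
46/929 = 46/929 = 0.05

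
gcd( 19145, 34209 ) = 7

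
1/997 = 1/997 = 0.00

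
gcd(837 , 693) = 9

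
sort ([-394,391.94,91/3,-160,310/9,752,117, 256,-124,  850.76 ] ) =[ -394,-160, - 124,91/3,310/9, 117,256,391.94,752, 850.76 ]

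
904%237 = 193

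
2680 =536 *5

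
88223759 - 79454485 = 8769274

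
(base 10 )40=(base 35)15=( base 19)22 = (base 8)50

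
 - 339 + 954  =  615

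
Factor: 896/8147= 2^7*7^1*8147^( - 1 ) 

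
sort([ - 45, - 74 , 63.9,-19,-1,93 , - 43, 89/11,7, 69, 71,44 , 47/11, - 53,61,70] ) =[ - 74,- 53,- 45,-43, -19, - 1 , 47/11, 7,  89/11 , 44 , 61,63.9,69,70, 71,93 ] 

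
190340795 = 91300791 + 99040004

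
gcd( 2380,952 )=476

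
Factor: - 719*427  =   - 307013 = - 7^1*61^1*719^1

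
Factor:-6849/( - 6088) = 9/8 = 2^( - 3 )*3^2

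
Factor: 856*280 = 239680 = 2^6*5^1 * 7^1 * 107^1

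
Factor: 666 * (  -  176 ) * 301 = - 35282016 = - 2^5*3^2*7^1*11^1*37^1*43^1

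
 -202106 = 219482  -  421588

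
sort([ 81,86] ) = [81, 86]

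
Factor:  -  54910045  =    -  5^1 * 2531^1*4339^1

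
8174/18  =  4087/9 = 454.11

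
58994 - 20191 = 38803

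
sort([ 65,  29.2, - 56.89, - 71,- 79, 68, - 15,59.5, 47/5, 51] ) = [ - 79,-71, -56.89 , - 15, 47/5,29.2,51,59.5,65,68]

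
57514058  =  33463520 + 24050538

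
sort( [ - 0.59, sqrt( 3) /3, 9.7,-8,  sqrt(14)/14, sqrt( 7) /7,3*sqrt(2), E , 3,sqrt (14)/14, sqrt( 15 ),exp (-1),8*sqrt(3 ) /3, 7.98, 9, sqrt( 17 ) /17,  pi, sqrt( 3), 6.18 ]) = [ - 8  ,- 0.59,sqrt ( 17) /17, sqrt ( 14) /14, sqrt( 14 )/14, exp( - 1) , sqrt( 7) /7 , sqrt (3) /3,sqrt ( 3), E, 3,pi, sqrt( 15), 3*sqrt( 2 ) , 8*sqrt( 3 ) /3, 6.18,7.98,9,  9.7 ]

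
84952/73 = 84952/73  =  1163.73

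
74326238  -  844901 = 73481337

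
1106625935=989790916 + 116835019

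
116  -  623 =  - 507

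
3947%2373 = 1574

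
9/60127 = 9/60127 = 0.00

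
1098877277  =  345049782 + 753827495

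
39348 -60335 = -20987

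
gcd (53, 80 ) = 1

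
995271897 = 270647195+724624702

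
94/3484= 47/1742  =  0.03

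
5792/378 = 2896/189= 15.32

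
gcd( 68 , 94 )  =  2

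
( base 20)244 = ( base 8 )1564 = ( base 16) 374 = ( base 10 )884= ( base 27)15K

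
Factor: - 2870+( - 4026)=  - 6896  =  - 2^4*431^1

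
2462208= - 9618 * ( - 256) 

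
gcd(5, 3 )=1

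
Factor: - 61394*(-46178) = 2835052132 =2^2*11^1 * 2099^1*30697^1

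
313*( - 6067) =- 1898971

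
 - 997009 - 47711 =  -1044720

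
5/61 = 5/61 = 0.08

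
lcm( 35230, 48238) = 3135470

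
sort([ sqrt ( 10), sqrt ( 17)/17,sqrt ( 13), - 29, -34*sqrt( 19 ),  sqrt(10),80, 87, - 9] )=[ - 34*sqrt( 19), - 29, - 9,sqrt ( 17)/17,sqrt(10), sqrt(10),  sqrt ( 13),80, 87]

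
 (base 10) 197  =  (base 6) 525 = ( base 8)305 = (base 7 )401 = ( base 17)ba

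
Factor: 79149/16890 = 26383/5630 = 2^(- 1 )*5^( - 1) * 7^1*563^( - 1 ) * 3769^1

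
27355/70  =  5471/14= 390.79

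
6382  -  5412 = 970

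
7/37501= 7/37501 = 0.00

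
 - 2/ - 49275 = 2/49275= 0.00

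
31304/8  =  3913 = 3913.00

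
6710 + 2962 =9672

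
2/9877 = 2/9877= 0.00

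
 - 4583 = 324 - 4907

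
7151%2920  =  1311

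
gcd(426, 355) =71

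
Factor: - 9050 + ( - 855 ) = -5^1*7^1*283^1 = - 9905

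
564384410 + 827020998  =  1391405408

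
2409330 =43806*55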